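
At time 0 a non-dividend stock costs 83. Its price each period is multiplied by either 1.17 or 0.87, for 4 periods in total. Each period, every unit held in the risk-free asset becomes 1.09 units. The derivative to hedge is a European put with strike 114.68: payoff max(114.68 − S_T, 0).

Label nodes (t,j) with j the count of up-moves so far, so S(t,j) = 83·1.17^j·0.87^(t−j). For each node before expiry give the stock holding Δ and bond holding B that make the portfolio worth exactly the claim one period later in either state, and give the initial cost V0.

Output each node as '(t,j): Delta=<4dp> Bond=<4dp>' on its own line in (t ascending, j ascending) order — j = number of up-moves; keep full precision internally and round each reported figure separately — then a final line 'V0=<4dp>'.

Risk-neutral probability p* = (R−d)/(u−d) = (1.09−0.87)/(1.17−0.87) = 0.7333.
Terminal values V(4,·): V(4,0)=67.1295, V(4,1)=50.7328, V(4,2)=28.6820, V(4,3)=0.0000, V(4,4)=0.0000
Node (3,0) S=54.6557: V=(p*·50.7328+(1−p*)·67.1295)/1.09=50.5553; Δ=(50.7328−67.1295)/(63.9472−47.5505)=-1.0000; B=V−Δ·S=105.2110
Node (3,1) S=73.5026: V=(p*·28.6820+(1−p*)·50.7328)/1.09=31.7085; Δ=(28.6820−50.7328)/(85.9980−63.9472)=-1.0000; B=V−Δ·S=105.2110
Node (3,2) S=98.8483: V=(p*·0.0000+(1−p*)·28.6820)/1.09=7.0170; Δ=(0.0000−28.6820)/(115.6525−85.9980)=-0.9672; B=V−Δ·S=102.6237
Node (3,3) S=132.9339: V=(p*·0.0000+(1−p*)·0.0000)/1.09=0.0000; Δ=(0.0000−0.0000)/(155.5326−115.6525)=0.0000; B=V−Δ·S=0.0000
Node (2,0) S=62.8227: V=(p*·31.7085+(1−p*)·50.5553)/1.09=33.7012; Δ=(31.7085−50.5553)/(73.5026−54.6557)=-1.0000; B=V−Δ·S=96.5239
Node (2,1) S=84.4857: V=(p*·7.0170+(1−p*)·31.7085)/1.09=12.4783; Δ=(7.0170−31.7085)/(98.8483−73.5026)=-0.9742; B=V−Δ·S=94.7832
Node (2,2) S=113.6187: V=(p*·0.0000+(1−p*)·7.0170)/1.09=1.7167; Δ=(0.0000−7.0170)/(132.9339−98.8483)=-0.2059; B=V−Δ·S=25.1067
Node (1,0) S=72.2100: V=(p*·12.4783+(1−p*)·33.7012)/1.09=16.6401; Δ=(12.4783−33.7012)/(84.4857−62.8227)=-0.9797; B=V−Δ·S=87.3829
Node (1,1) S=97.1100: V=(p*·1.7167+(1−p*)·12.4783)/1.09=4.2078; Δ=(1.7167−12.4783)/(113.6187−84.4857)=-0.3694; B=V−Δ·S=40.0799
Node (0,0) S=83.0000: V=(p*·4.2078+(1−p*)·16.6401)/1.09=6.9019; Δ=(4.2078−16.6401)/(97.1100−72.2100)=-0.4993; B=V−Δ·S=48.3432
Check: Δ(0,0)·S0 + B(0,0) = 6.9019 = V0.

(0,0): Delta=-0.4993 Bond=48.3432
(1,0): Delta=-0.9797 Bond=87.3829
(1,1): Delta=-0.3694 Bond=40.0799
(2,0): Delta=-1.0000 Bond=96.5239
(2,1): Delta=-0.9742 Bond=94.7832
(2,2): Delta=-0.2059 Bond=25.1067
(3,0): Delta=-1.0000 Bond=105.2110
(3,1): Delta=-1.0000 Bond=105.2110
(3,2): Delta=-0.9672 Bond=102.6237
(3,3): Delta=0.0000 Bond=0.0000
V0=6.9019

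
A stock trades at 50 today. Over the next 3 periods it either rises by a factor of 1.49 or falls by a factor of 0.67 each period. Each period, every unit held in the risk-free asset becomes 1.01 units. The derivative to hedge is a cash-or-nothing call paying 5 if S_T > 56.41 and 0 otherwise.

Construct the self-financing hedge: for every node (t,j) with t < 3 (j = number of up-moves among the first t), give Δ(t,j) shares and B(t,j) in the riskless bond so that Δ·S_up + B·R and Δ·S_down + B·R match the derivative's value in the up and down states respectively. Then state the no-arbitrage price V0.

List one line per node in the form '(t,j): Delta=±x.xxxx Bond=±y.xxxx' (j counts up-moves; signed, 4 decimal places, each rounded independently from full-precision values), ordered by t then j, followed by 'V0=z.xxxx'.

(0,0): Delta=0.0580 Bond=-1.0905
(1,0): Delta=0.0747 Bond=-1.6606
(1,1): Delta=0.0474 Bond=-0.3120
(2,0): Delta=0.0000 Bond=0.0000
(2,1): Delta=0.1222 Bond=-4.0449
(2,2): Delta=0.0000 Bond=4.9505
V0=1.8111

Since d<R<u, set p* = (R−d)/(u−d) = 0.4146; price each node as the discounted p*-expectation of its children.
Payoff layer (t=3): V(3,0)=0.0000, V(3,1)=0.0000, V(3,2)=5.0000, V(3,3)=5.0000
(2,0): S=22.4450. Δ = (V_up−V_dn)/(S_up−S_dn) = (0.0000−0.0000)/(33.4431−15.0382) = 0.0000. V = [p*·0.0000 + (1−p*)·0.0000]/1.01 = 0.0000. B = V − Δ·S = 0.0000.
(2,1): S=49.9150. Δ = (V_up−V_dn)/(S_up−S_dn) = (5.0000−0.0000)/(74.3734−33.4431) = 0.1222. V = [p*·5.0000 + (1−p*)·0.0000]/1.01 = 2.0526. B = V − Δ·S = -4.0449.
(2,2): S=111.0050. Δ = (V_up−V_dn)/(S_up−S_dn) = (5.0000−5.0000)/(165.3974−74.3734) = 0.0000. V = [p*·5.0000 + (1−p*)·5.0000]/1.01 = 4.9505. B = V − Δ·S = 4.9505.
(1,0): S=33.5000. Δ = (V_up−V_dn)/(S_up−S_dn) = (2.0526−0.0000)/(49.9150−22.4450) = 0.0747. V = [p*·2.0526 + (1−p*)·0.0000]/1.01 = 0.8427. B = V − Δ·S = -1.6606.
(1,1): S=74.5000. Δ = (V_up−V_dn)/(S_up−S_dn) = (4.9505−2.0526)/(111.0050−49.9150) = 0.0474. V = [p*·4.9505 + (1−p*)·2.0526]/1.01 = 3.2220. B = V − Δ·S = -0.3120.
(0,0): S=50.0000. Δ = (V_up−V_dn)/(S_up−S_dn) = (3.2220−0.8427)/(74.5000−33.5000) = 0.0580. V = [p*·3.2220 + (1−p*)·0.8427]/1.01 = 1.8111. B = V − Δ·S = -1.0905.
Each (Δ,B) replicates both successor values, so the strategy is self-financing and V0 is arbitrage-free.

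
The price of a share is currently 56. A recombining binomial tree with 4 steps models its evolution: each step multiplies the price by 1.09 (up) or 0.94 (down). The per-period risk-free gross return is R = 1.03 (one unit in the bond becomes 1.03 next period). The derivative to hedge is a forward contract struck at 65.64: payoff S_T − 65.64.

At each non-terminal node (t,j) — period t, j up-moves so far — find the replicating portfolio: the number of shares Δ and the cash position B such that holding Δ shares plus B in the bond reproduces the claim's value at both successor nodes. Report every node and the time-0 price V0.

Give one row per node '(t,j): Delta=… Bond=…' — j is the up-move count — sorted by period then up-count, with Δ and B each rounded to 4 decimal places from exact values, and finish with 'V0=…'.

(0,0): Delta=1.0000 Bond=-58.3203
(1,0): Delta=1.0000 Bond=-60.0699
(1,1): Delta=1.0000 Bond=-60.0699
(2,0): Delta=1.0000 Bond=-61.8720
(2,1): Delta=1.0000 Bond=-61.8720
(2,2): Delta=1.0000 Bond=-61.8720
(3,0): Delta=1.0000 Bond=-63.7282
(3,1): Delta=1.0000 Bond=-63.7282
(3,2): Delta=1.0000 Bond=-63.7282
(3,3): Delta=1.0000 Bond=-63.7282
V0=-2.3203

Risk-neutral probability p* = (R−d)/(u−d) = (1.03−0.94)/(1.09−0.94) = 0.6000.
At expiry t=4: V(4,0)=-21.9181, V(4,1)=-14.9412, V(4,2)=-6.8509, V(4,3)=2.5303, V(4,4)=13.4086
Node (3,0) S=46.5127: V=(p*·-14.9412+(1−p*)·-21.9181)/1.03=-17.2155; Δ=(-14.9412−-21.9181)/(50.6988−43.7219)=1.0000; B=V−Δ·S=-63.7282
Node (3,1) S=53.9349: V=(p*·-6.8509+(1−p*)·-14.9412)/1.03=-9.7932; Δ=(-6.8509−-14.9412)/(58.7891−50.6988)=1.0000; B=V−Δ·S=-63.7282
Node (3,2) S=62.5416: V=(p*·2.5303+(1−p*)·-6.8509)/1.03=-1.1866; Δ=(2.5303−-6.8509)/(68.1703−58.7891)=1.0000; B=V−Δ·S=-63.7282
Node (3,3) S=72.5216: V=(p*·13.4086+(1−p*)·2.5303)/1.03=8.7935; Δ=(13.4086−2.5303)/(79.0486−68.1703)=1.0000; B=V−Δ·S=-63.7282
Node (2,0) S=49.4816: V=(p*·-9.7932+(1−p*)·-17.2155)/1.03=-12.3904; Δ=(-9.7932−-17.2155)/(53.9349−46.5127)=1.0000; B=V−Δ·S=-61.8720
Node (2,1) S=57.3776: V=(p*·-1.1866+(1−p*)·-9.7932)/1.03=-4.4944; Δ=(-1.1866−-9.7932)/(62.5416−53.9349)=1.0000; B=V−Δ·S=-61.8720
Node (2,2) S=66.5336: V=(p*·8.7935+(1−p*)·-1.1866)/1.03=4.6616; Δ=(8.7935−-1.1866)/(72.5216−62.5416)=1.0000; B=V−Δ·S=-61.8720
Node (1,0) S=52.6400: V=(p*·-4.4944+(1−p*)·-12.3904)/1.03=-7.4299; Δ=(-4.4944−-12.3904)/(57.3776−49.4816)=1.0000; B=V−Δ·S=-60.0699
Node (1,1) S=61.0400: V=(p*·4.6616+(1−p*)·-4.4944)/1.03=0.9701; Δ=(4.6616−-4.4944)/(66.5336−57.3776)=1.0000; B=V−Δ·S=-60.0699
Node (0,0) S=56.0000: V=(p*·0.9701+(1−p*)·-7.4299)/1.03=-2.3203; Δ=(0.9701−-7.4299)/(61.0400−52.6400)=1.0000; B=V−Δ·S=-58.3203
Check: Δ(0,0)·S0 + B(0,0) = -2.3203 = V0.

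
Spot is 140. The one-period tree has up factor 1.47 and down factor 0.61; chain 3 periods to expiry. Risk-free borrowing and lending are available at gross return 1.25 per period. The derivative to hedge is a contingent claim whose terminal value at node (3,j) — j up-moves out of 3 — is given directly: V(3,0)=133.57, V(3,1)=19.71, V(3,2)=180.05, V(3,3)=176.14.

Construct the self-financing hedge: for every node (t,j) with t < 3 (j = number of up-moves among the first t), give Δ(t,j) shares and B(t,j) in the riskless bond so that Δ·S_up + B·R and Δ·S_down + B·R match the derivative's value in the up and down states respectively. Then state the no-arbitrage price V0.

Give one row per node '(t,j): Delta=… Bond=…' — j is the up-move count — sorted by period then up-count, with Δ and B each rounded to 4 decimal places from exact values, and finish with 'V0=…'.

(0,0): Delta=0.2734 Bond=40.6929
(1,0): Delta=0.9825 Bond=-9.6890
(1,1): Delta=0.1722 Bond=71.6820
(2,0): Delta=-2.5415 Bond=171.4649
(2,1): Delta=1.4851 Bond=-75.2156
(2,2): Delta=-0.0150 Bond=146.2587
V0=78.9682

Risk-neutral probability p* = (R−d)/(u−d) = (1.25−0.61)/(1.47−0.61) = 0.7442.
Terminal values V(3,·): V(3,0)=133.5700, V(3,1)=19.7100, V(3,2)=180.0500, V(3,3)=176.1400
  t=2,j=0: stock 52.0940 → up 76.5782 (V=19.7100), down 31.7773 (V=133.5700). Price 39.0696; hedge Δ=-2.5415, bond B=171.4649.
  t=2,j=1: stock 125.5380 → up 184.5409 (V=180.0500), down 76.5782 (V=19.7100). Price 111.2262; hedge Δ=1.4851, bond B=-75.2156.
  t=2,j=2: stock 302.5260 → up 444.7132 (V=176.1400), down 184.5409 (V=180.0500). Price 141.7122; hedge Δ=-0.0150, bond B=146.2587.
  t=1,j=0: stock 85.4000 → up 125.5380 (V=111.2262), down 52.0940 (V=39.0696). Price 74.2140; hedge Δ=0.9825, bond B=-9.6890.
  t=1,j=1: stock 205.8000 → up 302.5260 (V=141.7122), down 125.5380 (V=111.2262). Price 107.1308; hedge Δ=0.1722, bond B=71.6820.
  t=0,j=0: stock 140.0000 → up 205.8000 (V=107.1308), down 85.4000 (V=74.2140). Price 78.9682; hedge Δ=0.2734, bond B=40.6929.
Check: Δ(0,0)·S0 + B(0,0) = 78.9682 = V0.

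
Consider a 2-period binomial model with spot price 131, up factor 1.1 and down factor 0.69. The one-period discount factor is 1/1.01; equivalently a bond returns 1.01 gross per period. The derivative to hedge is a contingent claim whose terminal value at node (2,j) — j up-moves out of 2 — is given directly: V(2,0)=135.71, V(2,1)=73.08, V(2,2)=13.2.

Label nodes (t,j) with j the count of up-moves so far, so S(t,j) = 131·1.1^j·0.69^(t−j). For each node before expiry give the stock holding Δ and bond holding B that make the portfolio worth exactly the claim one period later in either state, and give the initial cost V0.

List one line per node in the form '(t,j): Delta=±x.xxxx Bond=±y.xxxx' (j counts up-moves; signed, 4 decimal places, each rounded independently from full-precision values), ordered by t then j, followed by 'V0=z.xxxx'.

No-arbitrage ⇒ martingale measure with p* = (R−d)/(u−d) = 0.7805.
Terminal payoffs: V(2,0)=135.7100, V(2,1)=73.0800, V(2,2)=13.2000
Node (1,0) S=90.3900: V=(p*·73.0800+(1−p*)·135.7100)/1.01=85.9684; Δ=(73.0800−135.7100)/(99.4290−62.3691)=-1.6900; B=V−Δ·S=238.7245
Node (1,1) S=144.1000: V=(p*·13.2000+(1−p*)·73.0800)/1.01=26.0836; Δ=(13.2000−73.0800)/(158.5100−99.4290)=-1.0135; B=V−Δ·S=172.1323
Node (0,0) S=131.0000: V=(p*·26.0836+(1−p*)·85.9684)/1.01=38.8406; Δ=(26.0836−85.9684)/(144.1000−90.3900)=-1.1150; B=V−Δ·S=184.9011
Check: Δ(0,0)·S0 + B(0,0) = 38.8406 = V0.

(0,0): Delta=-1.1150 Bond=184.9011
(1,0): Delta=-1.6900 Bond=238.7245
(1,1): Delta=-1.0135 Bond=172.1323
V0=38.8406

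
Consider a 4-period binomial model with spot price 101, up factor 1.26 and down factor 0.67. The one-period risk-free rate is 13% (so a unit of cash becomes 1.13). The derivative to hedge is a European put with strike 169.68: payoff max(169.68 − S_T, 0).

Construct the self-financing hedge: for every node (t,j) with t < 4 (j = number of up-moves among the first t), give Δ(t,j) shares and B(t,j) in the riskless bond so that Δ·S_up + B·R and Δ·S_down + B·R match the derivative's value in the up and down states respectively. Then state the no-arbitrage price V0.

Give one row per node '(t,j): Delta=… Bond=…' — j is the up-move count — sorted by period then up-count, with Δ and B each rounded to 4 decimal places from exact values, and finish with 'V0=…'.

The replicating-portfolio and risk-neutral prices coincide; use p* = (1.13−0.67)/(1.26−0.67) = 0.7797 for the latter.
Payoff layer (t=4): V(4,0)=149.3274, V(4,1)=131.4049, V(4,2)=97.7000, V(4,3)=34.3146, V(4,4)=0.0000
  t=3,j=0: stock 30.3771 → up 38.2751 (V=131.4049), down 20.3526 (V=149.3274). Price 119.7822; hedge Δ=-1.0000, bond B=150.1593.
  t=3,j=1: stock 57.1270 → up 71.9800 (V=97.7000), down 38.2751 (V=131.4049). Price 93.0323; hedge Δ=-1.0000, bond B=150.1593.
  t=3,j=2: stock 107.4329 → up 135.3654 (V=34.3146), down 71.9800 (V=97.7000). Price 42.7264; hedge Δ=-1.0000, bond B=150.1593.
  t=3,j=3: stock 202.0380 → up 254.5678 (V=0.0000), down 135.3654 (V=34.3146). Price 6.6910; hedge Δ=-0.2879, bond B=64.8513.
  t=2,j=0: stock 45.3389 → up 57.1270 (V=93.0323), down 30.3771 (V=119.7822). Price 87.5454; hedge Δ=-1.0000, bond B=132.8843.
  t=2,j=1: stock 85.2642 → up 107.4329 (V=42.7264), down 57.1270 (V=93.0323). Price 47.6201; hedge Δ=-1.0000, bond B=132.8843.
  t=2,j=2: stock 160.3476 → up 202.0380 (V=6.6910), down 107.4329 (V=42.7264). Price 12.9478; hedge Δ=-0.3809, bond B=74.0247.
  t=1,j=0: stock 67.6700 → up 85.2642 (V=47.6201), down 45.3389 (V=87.5454). Price 49.9268; hedge Δ=-1.0000, bond B=117.5968.
  t=1,j=1: stock 127.2600 → up 160.3476 (V=12.9478), down 85.2642 (V=47.6201). Price 18.2190; hedge Δ=-0.4618, bond B=76.9857.
  t=0,j=0: stock 101.0000 → up 127.2600 (V=18.2190), down 67.6700 (V=49.9268). Price 22.3057; hedge Δ=-0.5321, bond B=76.0477.
Root portfolio cost Δ·101+B reproduces V0=22.3057.

(0,0): Delta=-0.5321 Bond=76.0477
(1,0): Delta=-1.0000 Bond=117.5968
(1,1): Delta=-0.4618 Bond=76.9857
(2,0): Delta=-1.0000 Bond=132.8843
(2,1): Delta=-1.0000 Bond=132.8843
(2,2): Delta=-0.3809 Bond=74.0247
(3,0): Delta=-1.0000 Bond=150.1593
(3,1): Delta=-1.0000 Bond=150.1593
(3,2): Delta=-1.0000 Bond=150.1593
(3,3): Delta=-0.2879 Bond=64.8513
V0=22.3057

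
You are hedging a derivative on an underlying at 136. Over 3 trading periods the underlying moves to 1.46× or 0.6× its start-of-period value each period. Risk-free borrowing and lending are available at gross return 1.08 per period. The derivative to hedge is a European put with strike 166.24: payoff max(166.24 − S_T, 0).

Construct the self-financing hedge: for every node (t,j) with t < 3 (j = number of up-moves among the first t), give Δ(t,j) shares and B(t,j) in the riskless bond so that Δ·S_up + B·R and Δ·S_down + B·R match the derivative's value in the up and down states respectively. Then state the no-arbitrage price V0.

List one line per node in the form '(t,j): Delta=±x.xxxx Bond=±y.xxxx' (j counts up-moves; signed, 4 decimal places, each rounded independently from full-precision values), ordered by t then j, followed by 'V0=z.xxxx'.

(0,0): Delta=-0.4029 Bond=88.7534
(1,0): Delta=-0.9433 Bond=139.9539
(1,1): Delta=-0.2270 Bond=60.9410
(2,0): Delta=-1.0000 Bond=153.9259
(2,1): Delta=-0.9249 Bond=148.9527
(2,2): Delta=0.0000 Bond=0.0000
V0=33.9641

No-arbitrage ⇒ martingale measure with p* = (R−d)/(u−d) = 0.5581.
Payoff layer (t=3): V(3,0)=136.8640, V(3,1)=94.7584, V(3,2)=0.0000, V(3,3)=0.0000
(2,0): S=48.9600. Δ = (V_up−V_dn)/(S_up−S_dn) = (94.7584−136.8640)/(71.4816−29.3760) = -1.0000. V = [p*·94.7584 + (1−p*)·136.8640]/1.08 = 104.9659. B = V − Δ·S = 153.9259.
(2,1): S=119.1360. Δ = (V_up−V_dn)/(S_up−S_dn) = (0.0000−94.7584)/(173.9386−71.4816) = -0.9249. V = [p*·0.0000 + (1−p*)·94.7584]/1.08 = 38.7685. B = V − Δ·S = 148.9527.
(2,2): S=289.8976. Δ = (V_up−V_dn)/(S_up−S_dn) = (0.0000−0.0000)/(423.2505−173.9386) = 0.0000. V = [p*·0.0000 + (1−p*)·0.0000]/1.08 = 0.0000. B = V − Δ·S = 0.0000.
(1,0): S=81.6000. Δ = (V_up−V_dn)/(S_up−S_dn) = (38.7685−104.9659)/(119.1360−48.9600) = -0.9433. V = [p*·38.7685 + (1−p*)·104.9659]/1.08 = 62.9801. B = V − Δ·S = 139.9539.
(1,1): S=198.5600. Δ = (V_up−V_dn)/(S_up−S_dn) = (0.0000−38.7685)/(289.8976−119.1360) = -0.2270. V = [p*·0.0000 + (1−p*)·38.7685]/1.08 = 15.8614. B = V − Δ·S = 60.9410.
(0,0): S=136.0000. Δ = (V_up−V_dn)/(S_up−S_dn) = (15.8614−62.9801)/(198.5600−81.6000) = -0.4029. V = [p*·15.8614 + (1−p*)·62.9801]/1.08 = 33.9641. B = V − Δ·S = 88.7534.
The time-0 hedge costs 33.9641, which is the no-arbitrage price.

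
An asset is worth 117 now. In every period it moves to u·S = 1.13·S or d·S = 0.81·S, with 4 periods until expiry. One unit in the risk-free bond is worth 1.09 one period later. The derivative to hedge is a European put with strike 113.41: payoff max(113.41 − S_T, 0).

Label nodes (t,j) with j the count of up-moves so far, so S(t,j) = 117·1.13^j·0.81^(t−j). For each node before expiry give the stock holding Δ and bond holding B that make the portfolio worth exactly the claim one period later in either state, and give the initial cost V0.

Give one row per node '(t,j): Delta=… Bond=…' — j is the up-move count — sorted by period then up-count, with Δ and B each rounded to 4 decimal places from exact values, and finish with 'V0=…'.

(0,0): Delta=-0.1154 Bond=14.5062
(1,0): Delta=-0.5042 Bond=52.6554
(1,1): Delta=-0.0756 Bond=10.5484
(2,0): Delta=-1.0000 Bond=95.4549
(2,1): Delta=-0.4534 Bond=51.9571
(2,2): Delta=-0.0369 Bond=5.7179
(3,0): Delta=-1.0000 Bond=104.0459
(3,1): Delta=-1.0000 Bond=104.0459
(3,2): Delta=-0.3974 Bond=49.8601
(3,3): Delta=0.0000 Bond=0.0000
V0=1.0024

Under the risk-neutral measure, an up-move has probability p* = (R−d)/(u−d) = 0.8750 and values discount at R = 1.09.
Terminal values V(4,·): V(4,0)=63.0453, V(4,1)=43.1482, V(4,2)=15.3904, V(4,3)=0.0000, V(4,4)=0.0000
  t=3,j=0: stock 62.1786 → up 70.2618 (V=43.1482), down 50.3647 (V=63.0453). Price 41.8673; hedge Δ=-1.0000, bond B=104.0459.
  t=3,j=1: stock 86.7430 → up 98.0196 (V=15.3904), down 70.2618 (V=43.1482). Price 17.3029; hedge Δ=-1.0000, bond B=104.0459.
  t=3,j=2: stock 121.0118 → up 136.7433 (V=0.0000), down 98.0196 (V=15.3904). Price 1.7650; hedge Δ=-0.3974, bond B=49.8601.
  t=3,j=3: stock 168.8189 → up 190.7654 (V=0.0000), down 136.7433 (V=0.0000). Price 0.0000; hedge Δ=0.0000, bond B=0.0000.
  t=2,j=0: stock 76.7637 → up 86.7430 (V=17.3029), down 62.1786 (V=41.8673). Price 18.6912; hedge Δ=-1.0000, bond B=95.4549.
  t=2,j=1: stock 107.0901 → up 121.0118 (V=1.7650), down 86.7430 (V=17.3029). Price 3.4011; hedge Δ=-0.4534, bond B=51.9571.
  t=2,j=2: stock 149.3973 → up 168.8189 (V=0.0000), down 121.0118 (V=1.7650). Price 0.2024; hedge Δ=-0.0369, bond B=5.7179.
  t=1,j=0: stock 94.7700 → up 107.0901 (V=3.4011), down 76.7637 (V=18.6912). Price 4.8737; hedge Δ=-0.5042, bond B=52.6554.
  t=1,j=1: stock 132.2100 → up 149.3973 (V=0.2024), down 107.0901 (V=3.4011). Price 0.5525; hedge Δ=-0.0756, bond B=10.5484.
  t=0,j=0: stock 117.0000 → up 132.2100 (V=0.5525), down 94.7700 (V=4.8737). Price 1.0024; hedge Δ=-0.1154, bond B=14.5062.
Each (Δ,B) replicates both successor values, so the strategy is self-financing and V0 is arbitrage-free.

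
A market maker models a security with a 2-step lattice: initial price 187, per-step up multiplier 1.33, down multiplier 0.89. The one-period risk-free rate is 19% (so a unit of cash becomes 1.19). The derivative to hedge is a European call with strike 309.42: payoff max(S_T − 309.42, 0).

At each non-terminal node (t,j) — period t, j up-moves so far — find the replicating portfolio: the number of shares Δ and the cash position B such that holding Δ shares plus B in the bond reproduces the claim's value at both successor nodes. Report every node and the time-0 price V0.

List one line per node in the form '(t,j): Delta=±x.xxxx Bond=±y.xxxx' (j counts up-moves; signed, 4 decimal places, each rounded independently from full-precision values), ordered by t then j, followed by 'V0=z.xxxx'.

Risk-neutral probability p* = (R−d)/(u−d) = (1.19−0.89)/(1.33−0.89) = 0.6818.
Payoff layer (t=2): V(2,0)=0.0000, V(2,1)=0.0000, V(2,2)=21.3643
  t=1,j=0: stock 166.4300 → up 221.3519 (V=0.0000), down 148.1227 (V=0.0000). Price 0.0000; hedge Δ=0.0000, bond B=0.0000.
  t=1,j=1: stock 248.7100 → up 330.7843 (V=21.3643), down 221.3519 (V=0.0000). Price 12.2408; hedge Δ=0.1952, bond B=-36.3144.
  t=0,j=0: stock 187.0000 → up 248.7100 (V=12.2408), down 166.4300 (V=0.0000). Price 7.0135; hedge Δ=0.1488, bond B=-20.8066.
Root portfolio cost Δ·187+B reproduces V0=7.0135.

(0,0): Delta=0.1488 Bond=-20.8066
(1,0): Delta=0.0000 Bond=0.0000
(1,1): Delta=0.1952 Bond=-36.3144
V0=7.0135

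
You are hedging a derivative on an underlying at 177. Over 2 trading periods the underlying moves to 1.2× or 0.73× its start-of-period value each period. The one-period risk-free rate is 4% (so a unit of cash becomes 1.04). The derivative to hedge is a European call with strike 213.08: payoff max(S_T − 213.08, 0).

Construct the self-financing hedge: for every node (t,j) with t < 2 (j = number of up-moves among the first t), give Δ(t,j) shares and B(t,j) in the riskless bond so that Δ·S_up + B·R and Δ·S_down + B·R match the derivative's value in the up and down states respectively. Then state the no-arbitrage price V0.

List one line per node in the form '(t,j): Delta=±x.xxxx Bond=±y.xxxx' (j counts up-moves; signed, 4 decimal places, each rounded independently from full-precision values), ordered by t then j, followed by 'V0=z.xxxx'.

(0,0): Delta=0.3187 Bond=-39.5912
(1,0): Delta=0.0000 Bond=0.0000
(1,1): Delta=0.4187 Bond=-62.4264
V0=16.8127

Under the risk-neutral measure, an up-move has probability p* = (R−d)/(u−d) = 0.6596 and values discount at R = 1.04.
At expiry t=2: V(2,0)=0.0000, V(2,1)=0.0000, V(2,2)=41.8000
(1,0): S=129.2100. Δ = (V_up−V_dn)/(S_up−S_dn) = (0.0000−0.0000)/(155.0520−94.3233) = 0.0000. V = [p*·0.0000 + (1−p*)·0.0000]/1.04 = 0.0000. B = V − Δ·S = 0.0000.
(1,1): S=212.4000. Δ = (V_up−V_dn)/(S_up−S_dn) = (41.8000−0.0000)/(254.8800−155.0520) = 0.4187. V = [p*·41.8000 + (1−p*)·0.0000]/1.04 = 26.5098. B = V − Δ·S = -62.4264.
(0,0): S=177.0000. Δ = (V_up−V_dn)/(S_up−S_dn) = (26.5098−0.0000)/(212.4000−129.2100) = 0.3187. V = [p*·26.5098 + (1−p*)·0.0000]/1.04 = 16.8127. B = V − Δ·S = -39.5912.
The time-0 hedge costs 16.8127, which is the no-arbitrage price.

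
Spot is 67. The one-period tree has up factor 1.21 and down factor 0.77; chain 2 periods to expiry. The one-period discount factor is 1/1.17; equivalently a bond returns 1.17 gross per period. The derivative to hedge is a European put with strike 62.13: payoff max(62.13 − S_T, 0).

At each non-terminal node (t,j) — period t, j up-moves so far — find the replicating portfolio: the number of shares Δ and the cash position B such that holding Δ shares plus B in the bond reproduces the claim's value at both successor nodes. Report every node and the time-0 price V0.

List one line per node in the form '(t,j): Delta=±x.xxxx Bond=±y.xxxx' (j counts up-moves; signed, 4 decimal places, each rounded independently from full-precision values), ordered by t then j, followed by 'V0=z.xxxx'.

Under the risk-neutral measure, an up-move has probability p* = (R−d)/(u−d) = 0.9091 and values discount at R = 1.17.
Payoff layer (t=2): V(2,0)=22.4057, V(2,1)=0.0000, V(2,2)=0.0000
  t=1,j=0: stock 51.5900 → up 62.4239 (V=0.0000), down 39.7243 (V=22.4057). Price 1.7409; hedge Δ=-0.9871, bond B=52.6630.
  t=1,j=1: stock 81.0700 → up 98.0947 (V=0.0000), down 62.4239 (V=0.0000). Price 0.0000; hedge Δ=0.0000, bond B=0.0000.
  t=0,j=0: stock 67.0000 → up 81.0700 (V=0.0000), down 51.5900 (V=1.7409). Price 0.1353; hedge Δ=-0.0591, bond B=4.0919.
Root portfolio cost Δ·67+B reproduces V0=0.1353.

(0,0): Delta=-0.0591 Bond=4.0919
(1,0): Delta=-0.9871 Bond=52.6630
(1,1): Delta=0.0000 Bond=0.0000
V0=0.1353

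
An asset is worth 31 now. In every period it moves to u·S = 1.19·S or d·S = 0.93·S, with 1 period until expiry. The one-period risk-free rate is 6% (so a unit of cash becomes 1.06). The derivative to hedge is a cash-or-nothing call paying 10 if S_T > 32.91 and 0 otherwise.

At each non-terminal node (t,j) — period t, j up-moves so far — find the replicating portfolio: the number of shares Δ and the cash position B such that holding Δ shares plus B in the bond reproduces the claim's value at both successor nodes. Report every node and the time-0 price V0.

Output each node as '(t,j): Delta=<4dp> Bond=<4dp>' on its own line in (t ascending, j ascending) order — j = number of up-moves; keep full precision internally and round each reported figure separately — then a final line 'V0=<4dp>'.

(0,0): Delta=1.2407 Bond=-33.7446
V0=4.7170

Under the risk-neutral measure, an up-move has probability p* = (R−d)/(u−d) = 0.5000 and values discount at R = 1.06.
At expiry t=1: V(1,0)=0.0000, V(1,1)=10.0000
Node (0,0) S=31.0000: V=(p*·10.0000+(1−p*)·0.0000)/1.06=4.7170; Δ=(10.0000−0.0000)/(36.8900−28.8300)=1.2407; B=V−Δ·S=-33.7446
The time-0 hedge costs 4.7170, which is the no-arbitrage price.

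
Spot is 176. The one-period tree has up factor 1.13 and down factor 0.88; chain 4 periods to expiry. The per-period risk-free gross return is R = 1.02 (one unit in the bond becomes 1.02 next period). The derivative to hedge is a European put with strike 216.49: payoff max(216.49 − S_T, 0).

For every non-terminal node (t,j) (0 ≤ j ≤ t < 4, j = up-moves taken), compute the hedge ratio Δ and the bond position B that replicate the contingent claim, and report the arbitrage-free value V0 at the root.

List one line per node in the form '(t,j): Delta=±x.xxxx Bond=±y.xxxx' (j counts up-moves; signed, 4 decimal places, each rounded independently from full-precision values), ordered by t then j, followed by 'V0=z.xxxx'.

(0,0): Delta=-0.6993 Bond=155.4755
(1,0): Delta=-0.9456 Bond=196.7366
(1,1): Delta=-0.5486 Bond=128.6087
(2,0): Delta=-1.0000 Bond=208.0834
(2,1): Delta=-0.9123 Bond=194.8476
(2,2): Delta=-0.3260 Bond=81.1571
(3,0): Delta=-1.0000 Bond=212.2451
(3,1): Delta=-1.0000 Bond=212.2451
(3,2): Delta=-0.8587 Bond=188.1369
(3,3): Delta=0.0000 Bond=0.0000
V0=32.4010

The replicating-portfolio and risk-neutral prices coincide; use p* = (1.02−0.88)/(1.13−0.88) = 0.5600 for the latter.
At expiry t=4: V(4,0)=110.9436, V(4,1)=80.9588, V(4,2)=42.4557, V(4,3)=0.0000, V(4,4)=0.0000
  t=3,j=0: stock 119.9391 → up 135.5312 (V=80.9588), down 105.5464 (V=110.9436). Price 92.3060; hedge Δ=-1.0000, bond B=212.2451.
  t=3,j=1: stock 154.0127 → up 174.0343 (V=42.4557), down 135.5312 (V=80.9588). Price 58.2324; hedge Δ=-1.0000, bond B=212.2451.
  t=3,j=2: stock 197.7663 → up 223.4759 (V=0.0000), down 174.0343 (V=42.4557). Price 18.3142; hedge Δ=-0.8587, bond B=188.1369.
  t=3,j=3: stock 253.9499 → up 286.9634 (V=0.0000), down 223.4759 (V=0.0000). Price 0.0000; hedge Δ=0.0000, bond B=0.0000.
  t=2,j=0: stock 136.2944 → up 154.0127 (V=58.2324), down 119.9391 (V=92.3060). Price 71.7890; hedge Δ=-1.0000, bond B=208.0834.
  t=2,j=1: stock 175.0144 → up 197.7663 (V=18.3142), down 154.0127 (V=58.2324). Price 35.1747; hedge Δ=-0.9123, bond B=194.8476.
  t=2,j=2: stock 224.7344 → up 253.9499 (V=0.0000), down 197.7663 (V=18.3142). Price 7.9002; hedge Δ=-0.3260, bond B=81.1571.
  t=1,j=0: stock 154.8800 → up 175.0144 (V=35.1747), down 136.2944 (V=71.7890). Price 50.2794; hedge Δ=-0.9456, bond B=196.7366.
  t=1,j=1: stock 198.8800 → up 224.7344 (V=7.9002), down 175.0144 (V=35.1747). Price 19.5108; hedge Δ=-0.5486, bond B=128.6087.
  t=0,j=0: stock 176.0000 → up 198.8800 (V=19.5108), down 154.8800 (V=50.2794). Price 32.4010; hedge Δ=-0.6993, bond B=155.4755.
Root portfolio cost Δ·176+B reproduces V0=32.4010.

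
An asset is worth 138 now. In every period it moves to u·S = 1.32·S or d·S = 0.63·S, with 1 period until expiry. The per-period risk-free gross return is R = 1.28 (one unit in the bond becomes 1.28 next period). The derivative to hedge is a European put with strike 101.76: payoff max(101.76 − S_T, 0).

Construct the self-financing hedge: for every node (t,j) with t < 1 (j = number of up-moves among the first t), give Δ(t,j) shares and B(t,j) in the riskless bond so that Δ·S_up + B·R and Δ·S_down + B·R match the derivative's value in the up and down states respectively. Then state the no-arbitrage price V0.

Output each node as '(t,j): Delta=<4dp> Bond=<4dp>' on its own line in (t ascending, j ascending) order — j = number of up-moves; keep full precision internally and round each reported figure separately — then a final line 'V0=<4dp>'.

(0,0): Delta=-0.1556 Bond=22.1495
V0=0.6712

Risk-neutral probability p* = (R−d)/(u−d) = (1.28−0.63)/(1.32−0.63) = 0.9420.
Terminal payoffs: V(1,0)=14.8200, V(1,1)=0.0000
Node (0,0) S=138.0000: V=(p*·0.0000+(1−p*)·14.8200)/1.28=0.6712; Δ=(0.0000−14.8200)/(182.1600−86.9400)=-0.1556; B=V−Δ·S=22.1495
Root portfolio cost Δ·138+B reproduces V0=0.6712.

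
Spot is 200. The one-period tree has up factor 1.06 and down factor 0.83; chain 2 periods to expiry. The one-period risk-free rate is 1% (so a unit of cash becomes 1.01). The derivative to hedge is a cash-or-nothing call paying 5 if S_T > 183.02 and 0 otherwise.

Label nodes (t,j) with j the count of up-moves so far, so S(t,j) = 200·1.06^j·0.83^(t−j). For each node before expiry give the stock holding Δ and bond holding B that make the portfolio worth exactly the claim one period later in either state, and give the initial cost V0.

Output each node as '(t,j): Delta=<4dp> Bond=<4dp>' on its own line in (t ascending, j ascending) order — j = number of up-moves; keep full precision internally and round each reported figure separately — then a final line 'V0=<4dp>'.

(0,0): Delta=0.0842 Bond=-13.8427
(1,0): Delta=0.0000 Bond=0.0000
(1,1): Delta=0.1025 Bond=-17.8648
V0=3.0020

Risk-neutral probability p* = (R−d)/(u−d) = (1.01−0.83)/(1.06−0.83) = 0.7826.
Payoff layer (t=2): V(2,0)=0.0000, V(2,1)=0.0000, V(2,2)=5.0000
Node (1,0) S=166.0000: V=(p*·0.0000+(1−p*)·0.0000)/1.01=0.0000; Δ=(0.0000−0.0000)/(175.9600−137.7800)=0.0000; B=V−Δ·S=0.0000
Node (1,1) S=212.0000: V=(p*·5.0000+(1−p*)·0.0000)/1.01=3.8743; Δ=(5.0000−0.0000)/(224.7200−175.9600)=0.1025; B=V−Δ·S=-17.8648
Node (0,0) S=200.0000: V=(p*·3.8743+(1−p*)·0.0000)/1.01=3.0020; Δ=(3.8743−0.0000)/(212.0000−166.0000)=0.0842; B=V−Δ·S=-13.8427
Each (Δ,B) replicates both successor values, so the strategy is self-financing and V0 is arbitrage-free.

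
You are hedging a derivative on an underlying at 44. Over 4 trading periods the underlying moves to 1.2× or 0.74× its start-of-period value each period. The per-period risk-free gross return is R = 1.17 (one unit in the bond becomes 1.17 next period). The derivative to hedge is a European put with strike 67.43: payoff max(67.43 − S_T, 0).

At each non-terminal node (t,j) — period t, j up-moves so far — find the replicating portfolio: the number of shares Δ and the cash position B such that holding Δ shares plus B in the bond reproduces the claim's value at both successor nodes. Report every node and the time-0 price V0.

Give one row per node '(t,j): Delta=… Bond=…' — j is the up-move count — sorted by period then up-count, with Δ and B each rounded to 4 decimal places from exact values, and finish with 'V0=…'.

(0,0): Delta=-0.4001 Bond=19.2888
(1,0): Delta=-1.0000 Bond=42.1013
(1,1): Delta=-0.3743 Bond=21.2051
(2,0): Delta=-1.0000 Bond=49.2585
(2,1): Delta=-1.0000 Bond=49.2585
(2,2): Delta=-0.3473 Bond=23.1042
(3,0): Delta=-1.0000 Bond=57.6325
(3,1): Delta=-1.0000 Bond=57.6325
(3,2): Delta=-1.0000 Bond=57.6325
(3,3): Delta=-0.3193 Bond=24.8970
V0=1.6853

Since d<R<u, set p* = (R−d)/(u−d) = 0.9348; price each node as the discounted p*-expectation of its children.
Terminal payoffs: V(4,0)=54.2359, V(4,1)=46.0342, V(4,2)=32.7341, V(4,3)=11.1663, V(4,4)=0.0000
Node (3,0) S=17.8299: V=(p*·46.0342+(1−p*)·54.2359)/1.17=39.8026; Δ=(46.0342−54.2359)/(21.3958−13.1941)=-1.0000; B=V−Δ·S=57.6325
Node (3,1) S=28.9133: V=(p*·32.7341+(1−p*)·46.0342)/1.17=28.7192; Δ=(32.7341−46.0342)/(34.6959−21.3958)=-1.0000; B=V−Δ·S=57.6325
Node (3,2) S=46.8864: V=(p*·11.1663+(1−p*)·32.7341)/1.17=10.7461; Δ=(11.1663−32.7341)/(56.2637−34.6959)=-1.0000; B=V−Δ·S=57.6325
Node (3,3) S=76.0320: V=(p*·0.0000+(1−p*)·11.1663)/1.17=0.6224; Δ=(0.0000−11.1663)/(91.2384−56.2637)=-0.3193; B=V−Δ·S=24.8970
Node (2,0) S=24.0944: V=(p*·28.7192+(1−p*)·39.8026)/1.17=25.1641; Δ=(28.7192−39.8026)/(28.9133−17.8299)=-1.0000; B=V−Δ·S=49.2585
Node (2,1) S=39.0720: V=(p*·10.7461+(1−p*)·28.7192)/1.17=10.1865; Δ=(10.7461−28.7192)/(46.8864−28.9133)=-1.0000; B=V−Δ·S=49.2585
Node (2,2) S=63.3600: V=(p*·0.6224+(1−p*)·10.7461)/1.17=1.0963; Δ=(0.6224−10.7461)/(76.0320−46.8864)=-0.3473; B=V−Δ·S=23.1042
Node (1,0) S=32.5600: V=(p*·10.1865+(1−p*)·25.1641)/1.17=9.5413; Δ=(10.1865−25.1641)/(39.0720−24.0944)=-1.0000; B=V−Δ·S=42.1013
Node (1,1) S=52.8000: V=(p*·1.0963+(1−p*)·10.1865)/1.17=1.4437; Δ=(1.0963−10.1865)/(63.3600−39.0720)=-0.3743; B=V−Δ·S=21.2051
Node (0,0) S=44.0000: V=(p*·1.4437+(1−p*)·9.5413)/1.17=1.6853; Δ=(1.4437−9.5413)/(52.8000−32.5600)=-0.4001; B=V−Δ·S=19.2888
Check: Δ(0,0)·S0 + B(0,0) = 1.6853 = V0.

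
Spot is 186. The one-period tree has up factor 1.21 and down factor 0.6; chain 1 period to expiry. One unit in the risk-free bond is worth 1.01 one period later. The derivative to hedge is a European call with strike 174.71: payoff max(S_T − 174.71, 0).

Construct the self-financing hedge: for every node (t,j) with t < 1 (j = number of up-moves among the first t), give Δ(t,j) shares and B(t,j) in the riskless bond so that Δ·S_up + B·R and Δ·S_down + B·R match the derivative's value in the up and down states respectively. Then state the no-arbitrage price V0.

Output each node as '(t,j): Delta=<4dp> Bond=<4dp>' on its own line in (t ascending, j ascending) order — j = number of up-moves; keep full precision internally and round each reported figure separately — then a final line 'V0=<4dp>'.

Risk-neutral probability p* = (R−d)/(u−d) = (1.01−0.6)/(1.21−0.6) = 0.6721.
Terminal values V(1,·): V(1,0)=0.0000, V(1,1)=50.3500
  t=0,j=0: stock 186.0000 → up 225.0600 (V=50.3500), down 111.6000 (V=0.0000). Price 33.5067; hedge Δ=0.4438, bond B=-49.0342.
Root portfolio cost Δ·186+B reproduces V0=33.5067.

(0,0): Delta=0.4438 Bond=-49.0342
V0=33.5067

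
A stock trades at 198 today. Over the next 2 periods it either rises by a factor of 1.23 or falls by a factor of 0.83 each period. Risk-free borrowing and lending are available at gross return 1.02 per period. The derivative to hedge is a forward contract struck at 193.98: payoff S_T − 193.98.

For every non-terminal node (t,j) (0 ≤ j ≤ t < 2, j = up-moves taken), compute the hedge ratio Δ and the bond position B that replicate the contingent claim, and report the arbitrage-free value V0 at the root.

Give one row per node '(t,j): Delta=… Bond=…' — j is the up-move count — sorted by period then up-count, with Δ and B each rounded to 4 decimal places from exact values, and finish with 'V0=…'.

(0,0): Delta=1.0000 Bond=-186.4475
(1,0): Delta=1.0000 Bond=-190.1765
(1,1): Delta=1.0000 Bond=-190.1765
V0=11.5525

Under the risk-neutral measure, an up-move has probability p* = (R−d)/(u−d) = 0.4750 and values discount at R = 1.02.
At expiry t=2: V(2,0)=-57.5778, V(2,1)=8.1582, V(2,2)=105.5742
Node (1,0) S=164.3400: V=(p*·8.1582+(1−p*)·-57.5778)/1.02=-25.8365; Δ=(8.1582−-57.5778)/(202.1382−136.4022)=1.0000; B=V−Δ·S=-190.1765
Node (1,1) S=243.5400: V=(p*·105.5742+(1−p*)·8.1582)/1.02=53.3635; Δ=(105.5742−8.1582)/(299.5542−202.1382)=1.0000; B=V−Δ·S=-190.1765
Node (0,0) S=198.0000: V=(p*·53.3635+(1−p*)·-25.8365)/1.02=11.5525; Δ=(53.3635−-25.8365)/(243.5400−164.3400)=1.0000; B=V−Δ·S=-186.4475
The time-0 hedge costs 11.5525, which is the no-arbitrage price.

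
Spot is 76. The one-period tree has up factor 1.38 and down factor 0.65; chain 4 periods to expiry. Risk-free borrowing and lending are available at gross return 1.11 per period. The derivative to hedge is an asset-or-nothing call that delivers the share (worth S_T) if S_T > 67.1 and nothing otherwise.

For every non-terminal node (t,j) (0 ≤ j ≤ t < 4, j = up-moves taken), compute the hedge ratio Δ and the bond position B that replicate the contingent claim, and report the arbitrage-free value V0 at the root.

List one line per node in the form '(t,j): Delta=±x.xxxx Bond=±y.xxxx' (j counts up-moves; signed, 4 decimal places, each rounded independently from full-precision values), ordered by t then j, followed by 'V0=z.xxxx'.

The replicating-portfolio and risk-neutral prices coincide; use p* = (1.11−0.65)/(1.38−0.65) = 0.6301 for the latter.
Terminal payoffs: V(4,0)=0.0000, V(4,1)=0.0000, V(4,2)=0.0000, V(4,3)=129.8268, V(4,4)=275.6322
Node (3,0) S=20.8715: V=(p*·0.0000+(1−p*)·0.0000)/1.11=0.0000; Δ=(0.0000−0.0000)/(28.8027−13.5665)=0.0000; B=V−Δ·S=0.0000
Node (3,1) S=44.3118: V=(p*·0.0000+(1−p*)·0.0000)/1.11=0.0000; Δ=(0.0000−0.0000)/(61.1503−28.8027)=0.0000; B=V−Δ·S=0.0000
Node (3,2) S=94.0774: V=(p*·129.8268+(1−p*)·0.0000)/1.11=73.7015; Δ=(129.8268−0.0000)/(129.8268−61.1503)=1.8904; B=V−Δ·S=-104.1434
Node (3,3) S=199.7335: V=(p*·275.6322+(1−p*)·129.8268)/1.11=199.7335; Δ=(275.6322−129.8268)/(275.6322−129.8268)=1.0000; B=V−Δ·S=0.0000
Node (2,0) S=32.1100: V=(p*·0.0000+(1−p*)·0.0000)/1.11=0.0000; Δ=(0.0000−0.0000)/(44.3118−20.8715)=0.0000; B=V−Δ·S=0.0000
Node (2,1) S=68.1720: V=(p*·73.7015+(1−p*)·0.0000)/1.11=41.8397; Δ=(73.7015−0.0000)/(94.0774−44.3118)=1.4810; B=V−Δ·S=-59.1213
Node (2,2) S=144.7344: V=(p*·199.7335+(1−p*)·73.7015)/1.11=137.9450; Δ=(199.7335−73.7015)/(199.7335−94.0774)=1.1929; B=V−Δ·S=-34.7016
Node (1,0) S=49.4000: V=(p*·41.8397+(1−p*)·0.0000)/1.11=23.7520; Δ=(41.8397−0.0000)/(68.1720−32.1100)=1.1602; B=V−Δ·S=-33.5626
Node (1,1) S=104.8800: V=(p*·137.9450+(1−p*)·41.8397)/1.11=92.2515; Δ=(137.9450−41.8397)/(144.7344−68.1720)=1.2553; B=V−Δ·S=-39.3996
Node (0,0) S=76.0000: V=(p*·92.2515+(1−p*)·23.7520)/1.11=60.2847; Δ=(92.2515−23.7520)/(104.8800−49.4000)=1.2347; B=V−Δ·S=-33.5502
Self-financing check: at every node Δ·S+B equals the discounted successor values.

(0,0): Delta=1.2347 Bond=-33.5502
(1,0): Delta=1.1602 Bond=-33.5626
(1,1): Delta=1.2553 Bond=-39.3996
(2,0): Delta=0.0000 Bond=0.0000
(2,1): Delta=1.4810 Bond=-59.1213
(2,2): Delta=1.1929 Bond=-34.7016
(3,0): Delta=0.0000 Bond=0.0000
(3,1): Delta=0.0000 Bond=0.0000
(3,2): Delta=1.8904 Bond=-104.1434
(3,3): Delta=1.0000 Bond=0.0000
V0=60.2847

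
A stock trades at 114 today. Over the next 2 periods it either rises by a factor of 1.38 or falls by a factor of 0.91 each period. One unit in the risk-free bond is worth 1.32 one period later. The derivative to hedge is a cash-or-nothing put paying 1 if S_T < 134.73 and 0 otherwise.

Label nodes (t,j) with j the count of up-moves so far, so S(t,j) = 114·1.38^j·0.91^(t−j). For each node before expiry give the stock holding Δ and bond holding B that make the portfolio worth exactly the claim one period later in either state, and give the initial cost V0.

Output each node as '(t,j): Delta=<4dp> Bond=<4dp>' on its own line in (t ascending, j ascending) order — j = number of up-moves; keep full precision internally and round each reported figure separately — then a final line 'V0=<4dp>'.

Under the risk-neutral measure, an up-move has probability p* = (R−d)/(u−d) = 0.8723 and values discount at R = 1.32.
Terminal payoffs: V(2,0)=1.0000, V(2,1)=0.0000, V(2,2)=0.0000
Node (1,0) S=103.7400: V=(p*·0.0000+(1−p*)·1.0000)/1.32=0.0967; Δ=(0.0000−1.0000)/(143.1612−94.4034)=-0.0205; B=V−Δ·S=2.2244
Node (1,1) S=157.3200: V=(p*·0.0000+(1−p*)·0.0000)/1.32=0.0000; Δ=(0.0000−0.0000)/(217.1016−143.1612)=0.0000; B=V−Δ·S=0.0000
Node (0,0) S=114.0000: V=(p*·0.0000+(1−p*)·0.0967)/1.32=0.0094; Δ=(0.0000−0.0967)/(157.3200−103.7400)=-0.0018; B=V−Δ·S=0.2151
Each (Δ,B) replicates both successor values, so the strategy is self-financing and V0 is arbitrage-free.

(0,0): Delta=-0.0018 Bond=0.2151
(1,0): Delta=-0.0205 Bond=2.2244
(1,1): Delta=0.0000 Bond=0.0000
V0=0.0094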